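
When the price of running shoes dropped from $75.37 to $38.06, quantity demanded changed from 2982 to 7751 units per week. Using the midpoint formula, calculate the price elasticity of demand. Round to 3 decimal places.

%ΔQ = (7751 − 2982)/[(2982 + 7751)/2] = 4769/5366.5 ≈ 0.8887.
%ΔP = (38.06 − 75.37)/[(75.37 + 38.06)/2] = -37.31/56.715 ≈ -0.6579.
Arc elasticity E = %ΔQ/%ΔP ≈ 0.8887/-0.6579 ≈ -1.351.
|E| > 1: demand is elastic over this range.

-1.351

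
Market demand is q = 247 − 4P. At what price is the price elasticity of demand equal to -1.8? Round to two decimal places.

39.70

Set −bP/(a − bP) = −1.8 ⇒ bP = 1.8(a − bP) ⇒ bP(1+1.8) = 1.8·a.
P = 1.8·247/(4·2.8) ≈ 39.70.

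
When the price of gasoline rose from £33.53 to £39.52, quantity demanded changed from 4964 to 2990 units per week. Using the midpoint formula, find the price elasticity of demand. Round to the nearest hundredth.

%ΔQ = (2990 − 4964)/[(4964 + 2990)/2] = -1974/3977 ≈ -0.4964.
%ΔP = (39.52 − 33.53)/[(33.53 + 39.52)/2] = 5.99/36.525 ≈ 0.1640.
Arc elasticity E = %ΔQ/%ΔP ≈ -0.4964/0.1640 ≈ -3.03.
|E| > 1: demand is elastic over this range.

-3.03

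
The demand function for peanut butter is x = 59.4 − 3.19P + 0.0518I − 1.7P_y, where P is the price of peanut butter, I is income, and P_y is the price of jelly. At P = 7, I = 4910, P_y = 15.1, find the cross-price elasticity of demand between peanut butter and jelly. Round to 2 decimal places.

-0.10

First evaluate x: 59.4 − 3.19(7) + 0.0518(4910) − 1.7(15.1) = 59.4 − 22.33 + 254.338 − 25.67 = 265.738.
∂x/∂P_y = −1.7, so E_xy = -1.7·(15.1/265.738) ≈ -0.10.
E_xy < 0: the goods are complements.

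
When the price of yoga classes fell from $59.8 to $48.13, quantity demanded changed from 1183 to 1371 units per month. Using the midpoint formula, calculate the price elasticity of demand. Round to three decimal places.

-0.681

%Δq = (1371 − 1183)/[(1183 + 1371)/2] = 188/1277 ≈ 0.1472.
%Δp = (48.13 − 59.8)/[(59.8 + 48.13)/2] = -11.67/53.965 ≈ -0.2163.
Arc elasticity E = %Δq/%Δp ≈ 0.1472/-0.2163 ≈ -0.681.
|E| < 1: demand is inelastic over this range.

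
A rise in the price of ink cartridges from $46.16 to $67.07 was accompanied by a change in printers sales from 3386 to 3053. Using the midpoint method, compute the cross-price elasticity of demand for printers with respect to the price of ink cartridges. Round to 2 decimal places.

%ΔQ_x = (3053 − 3386)/[(3386+3053)/2] = -333/3219.5 ≈ -0.1034.
%ΔP_y = (67.07 − 46.16)/[(46.16+67.07)/2] ≈ 0.3693.
E_xy = -0.1034/0.3693 ≈ -0.28.
E_xy < 0, so printers and ink cartridges are complements.

-0.28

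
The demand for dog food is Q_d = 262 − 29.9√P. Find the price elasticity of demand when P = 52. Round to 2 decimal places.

At P = 52, Q_d = 46.388.
dQ_d/dP = −29.9/(2√P) = −29.9/(2·7.2111).
Point elasticity E = (dQ_d/dP)·(P/Q_d) = -2.0732 × 52/46.388 ≈ -2.32.
|E| > 1, so demand is elastic at this price.

-2.32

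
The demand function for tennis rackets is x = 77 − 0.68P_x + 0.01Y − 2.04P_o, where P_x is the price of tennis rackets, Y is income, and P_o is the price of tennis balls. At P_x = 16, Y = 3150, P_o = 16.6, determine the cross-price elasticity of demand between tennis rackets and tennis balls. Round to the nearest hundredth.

x = 77 − 0.68(16) + 0.01(3150) − 2.04(16.6) = 77 − 10.88 + 31.5 − 33.864 = 63.756.
∂x/∂P_o = −2.04, so E_xy = -2.04·(16.6/63.756) ≈ -0.53.
E_xy < 0: the goods are complements.

-0.53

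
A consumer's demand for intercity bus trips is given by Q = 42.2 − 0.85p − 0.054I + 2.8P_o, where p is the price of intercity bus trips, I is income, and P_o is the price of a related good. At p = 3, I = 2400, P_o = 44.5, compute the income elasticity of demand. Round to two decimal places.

First evaluate Q: 42.2 − 0.85(3) − 0.054(2400) + 2.8(44.5) = 42.2 − 2.55 − 129.6 + 124.6 = 34.65.
∂Q/∂I = −0.054, so E_I = -0.054·(2400/34.65) ≈ -3.74.
E_I < 0: inferior good.

-3.74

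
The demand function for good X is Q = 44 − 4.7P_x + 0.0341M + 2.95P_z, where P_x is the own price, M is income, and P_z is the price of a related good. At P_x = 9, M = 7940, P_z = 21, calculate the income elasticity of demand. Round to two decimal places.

0.81

First evaluate Q: 44 − 4.7(9) + 0.0341(7940) + 2.95(21) = 44 − 42.3 + 270.754 + 61.95 = 334.404.
∂Q/∂M = +0.0341, so E_I = 0.0341·(7940/334.404) ≈ 0.81.
E_I ∈ (0,1): normal good (necessity).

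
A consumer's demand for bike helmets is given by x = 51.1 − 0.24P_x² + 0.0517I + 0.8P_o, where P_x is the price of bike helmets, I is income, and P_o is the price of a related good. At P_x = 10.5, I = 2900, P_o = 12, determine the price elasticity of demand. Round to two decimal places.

-0.29

Substituting, x = 51.1 − 0.24(10.5)² + 0.0517(2900) + 0.8(12) = 51.1 − 26.46 + 149.93 + 9.6 = 184.17.
∂x/∂P_x = −2·0.24·P_x = -5.04, so E_p = -5.04·(10.5/184.17) ≈ -0.29.
|E_p| < 1: demand is inelastic.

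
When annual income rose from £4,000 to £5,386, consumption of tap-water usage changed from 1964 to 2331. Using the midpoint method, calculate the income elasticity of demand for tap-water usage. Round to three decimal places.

0.579

%ΔQ = (2331 − 1964)/[(1964+2331)/2] = 367/2147.5 ≈ 0.1709.
%ΔY = (5,386 − 4,000)/[(4,000+5,386)/2] = 1386/4693 ≈ 0.2953.
E_I = %ΔQ/%ΔY ≈ 0.579.
E_I ∈ (0,1): normal good (necessity).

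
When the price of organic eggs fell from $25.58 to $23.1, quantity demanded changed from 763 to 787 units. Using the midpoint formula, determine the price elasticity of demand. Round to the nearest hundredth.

%Δq = (787 − 763)/[(763 + 787)/2] = 24/775 ≈ 0.0310.
%Δp = (23.1 − 25.58)/[(25.58 + 23.1)/2] = -2.48/24.34 ≈ -0.1019.
Arc elasticity E = %Δq/%Δp ≈ 0.0310/-0.1019 ≈ -0.30.
|E| < 1: demand is inelastic over this range.

-0.30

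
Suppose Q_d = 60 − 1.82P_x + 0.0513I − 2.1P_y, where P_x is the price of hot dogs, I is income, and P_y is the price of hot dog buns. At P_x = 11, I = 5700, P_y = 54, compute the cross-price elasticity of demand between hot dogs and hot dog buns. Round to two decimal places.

Evaluating quantity at (P_x, I, P_y) gives Q_d = 60 − 1.82(11) + 0.0513(5700) − 2.1(54) = 60 − 20.02 + 292.41 − 113.4 = 218.99.
∂Q_d/∂P_y = −2.1, so E_xy = -2.1·(54/218.99) ≈ -0.52.
E_xy < 0: the goods are complements.

-0.52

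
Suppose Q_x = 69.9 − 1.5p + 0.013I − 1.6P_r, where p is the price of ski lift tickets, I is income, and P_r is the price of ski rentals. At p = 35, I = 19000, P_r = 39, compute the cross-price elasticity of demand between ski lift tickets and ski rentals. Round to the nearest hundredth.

-0.31

Evaluating quantity at (p, I, P_r) gives Q_x = 69.9 − 1.5(35) + 0.013(19000) − 1.6(39) = 69.9 − 52.5 + 247 − 62.4 = 202.
∂Q_x/∂P_r = −1.6, so E_xy = -1.6·(39/202) ≈ -0.31.
E_xy < 0: the goods are complements.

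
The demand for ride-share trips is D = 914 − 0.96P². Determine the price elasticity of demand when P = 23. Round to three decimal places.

At P = 23, D = 406.16.
dD/dP = −2·0.96·P = −44.16.
Point elasticity E = (dD/dP)·(P/D) = -44.16 × 23/406.16 ≈ -2.501.
|E| > 1, so demand is elastic at this price.

-2.501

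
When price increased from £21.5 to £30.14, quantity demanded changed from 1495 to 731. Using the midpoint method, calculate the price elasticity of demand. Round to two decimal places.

%ΔQ = (731 − 1495)/[(1495 + 731)/2] = -764/1113 ≈ -0.6864.
%Δp = (30.14 − 21.5)/[(21.5 + 30.14)/2] = 8.64/25.82 ≈ 0.3346.
Arc elasticity E = %ΔQ/%Δp ≈ -0.6864/0.3346 ≈ -2.05.
|E| > 1: demand is elastic over this range.

-2.05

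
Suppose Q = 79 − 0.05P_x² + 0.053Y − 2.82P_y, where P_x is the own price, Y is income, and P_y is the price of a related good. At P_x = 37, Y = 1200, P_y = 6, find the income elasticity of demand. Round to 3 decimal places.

1.111

First evaluate Q: 79 − 0.05(37)² + 0.053(1200) − 2.82(6) = 79 − 68.45 + 63.6 − 16.92 = 57.23.
∂Q/∂Y = +0.053, so E_I = 0.053·(1200/57.23) ≈ 1.111.
E_I > 1: normal good (luxury).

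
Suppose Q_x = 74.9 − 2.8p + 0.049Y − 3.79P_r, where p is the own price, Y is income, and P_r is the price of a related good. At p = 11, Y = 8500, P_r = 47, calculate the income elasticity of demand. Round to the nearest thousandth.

1.474

Q_x = 74.9 − 2.8(11) + 0.049(8500) − 3.79(47) = 74.9 − 30.8 + 416.5 − 178.13 = 282.47.
∂Q_x/∂Y = +0.049, so E_I = 0.049·(8500/282.47) ≈ 1.474.
E_I > 1: normal good (luxury).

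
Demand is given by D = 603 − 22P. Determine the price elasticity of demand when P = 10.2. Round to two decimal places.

At P = 10.2, D = 378.6.
dD/dP = −22.
Point elasticity E = (dD/dP)·(P/D) = -22 × 10.2/378.6 ≈ -0.59.
|E| < 1, so demand is inelastic at this price.

-0.59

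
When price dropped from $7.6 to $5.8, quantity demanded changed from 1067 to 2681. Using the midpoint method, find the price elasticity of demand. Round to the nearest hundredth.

-3.21

%Δq = (2681 − 1067)/[(1067 + 2681)/2] = 1614/1874 ≈ 0.8613.
%ΔP = (5.8 − 7.6)/[(7.6 + 5.8)/2] = -1.8/6.7 ≈ -0.2687.
Arc elasticity E = %Δq/%ΔP ≈ 0.8613/-0.2687 ≈ -3.21.
|E| > 1: demand is elastic over this range.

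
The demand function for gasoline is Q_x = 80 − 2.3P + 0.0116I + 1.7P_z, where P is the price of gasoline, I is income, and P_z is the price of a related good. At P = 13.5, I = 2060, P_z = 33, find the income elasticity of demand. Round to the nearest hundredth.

Q_x = 80 − 2.3(13.5) + 0.0116(2060) + 1.7(33) = 80 − 31.05 + 23.896 + 56.1 = 128.946.
∂Q_x/∂I = +0.0116, so E_I = 0.0116·(2060/128.946) ≈ 0.19.
E_I ∈ (0,1): normal good (necessity).

0.19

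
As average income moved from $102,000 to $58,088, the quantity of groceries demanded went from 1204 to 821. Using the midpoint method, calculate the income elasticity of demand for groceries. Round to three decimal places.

0.690

%ΔQ = (821 − 1204)/[(1204+821)/2] = -383/1012.5 ≈ -0.3783.
%ΔI = (58,088 − 102,000)/[(102,000+58,088)/2] = -43912/80044 ≈ -0.5486.
E_I = %ΔQ/%ΔI ≈ 0.690.
E_I ∈ (0,1): normal good (necessity).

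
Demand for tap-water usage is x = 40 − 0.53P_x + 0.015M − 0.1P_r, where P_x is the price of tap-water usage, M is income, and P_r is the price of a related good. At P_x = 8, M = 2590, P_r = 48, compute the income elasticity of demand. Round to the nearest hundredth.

0.56

First evaluate x: 40 − 0.53(8) + 0.015(2590) − 0.1(48) = 40 − 4.24 + 38.85 − 4.8 = 69.81.
∂x/∂M = +0.015, so E_I = 0.015·(2590/69.81) ≈ 0.56.
E_I ∈ (0,1): normal good (necessity).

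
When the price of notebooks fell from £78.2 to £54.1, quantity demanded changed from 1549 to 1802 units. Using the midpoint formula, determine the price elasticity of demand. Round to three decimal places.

-0.414

%Δq = (1802 − 1549)/[(1549 + 1802)/2] = 253/1675.5 ≈ 0.1510.
%ΔP = (54.1 − 78.2)/[(78.2 + 54.1)/2] = -24.1/66.15 ≈ -0.3643.
Arc elasticity E = %Δq/%ΔP ≈ 0.1510/-0.3643 ≈ -0.414.
|E| < 1: demand is inelastic over this range.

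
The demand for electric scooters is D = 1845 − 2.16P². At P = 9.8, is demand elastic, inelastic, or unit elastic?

inelastic

At P = 9.8, D = 1637.5536.
dD/dP = −2·2.16·P = −42.336.
Point elasticity E = (dD/dP)·(P/D) = -42.336 × 9.8/1637.5536 ≈ -0.253.
|E| ≈ 0.253 < 1, so demand is inelastic.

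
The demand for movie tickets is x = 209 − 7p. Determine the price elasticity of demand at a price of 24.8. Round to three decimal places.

At p = 24.8, x = 35.4.
dx/dp = −7.
Point elasticity E = (dx/dp)·(p/x) = -7 × 24.8/35.4 ≈ -4.904.
|E| > 1, so demand is elastic at this price.

-4.904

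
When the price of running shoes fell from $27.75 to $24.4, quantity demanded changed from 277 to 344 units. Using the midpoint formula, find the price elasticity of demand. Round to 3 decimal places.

-1.680

%ΔQ = (344 − 277)/[(277 + 344)/2] = 67/310.5 ≈ 0.2158.
%ΔP = (24.4 − 27.75)/[(27.75 + 24.4)/2] = -3.35/26.075 ≈ -0.1285.
Arc elasticity E = %ΔQ/%ΔP ≈ 0.2158/-0.1285 ≈ -1.680.
|E| > 1: demand is elastic over this range.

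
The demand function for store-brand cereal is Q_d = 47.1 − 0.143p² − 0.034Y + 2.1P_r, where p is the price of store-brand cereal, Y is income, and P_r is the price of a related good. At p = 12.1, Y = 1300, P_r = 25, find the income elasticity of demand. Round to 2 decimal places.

First evaluate Q_d: 47.1 − 0.143(12.1)² − 0.034(1300) + 2.1(25) = 47.1 − 20.9366 − 44.2 + 52.5 = 34.4634.
∂Q_d/∂Y = −0.034, so E_I = -0.034·(1300/34.4634) ≈ -1.28.
E_I < 0: inferior good.

-1.28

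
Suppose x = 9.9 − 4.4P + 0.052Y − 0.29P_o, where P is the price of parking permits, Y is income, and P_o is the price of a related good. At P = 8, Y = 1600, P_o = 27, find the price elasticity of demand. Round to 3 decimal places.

x = 9.9 − 4.4(8) + 0.052(1600) − 0.29(27) = 9.9 − 35.2 + 83.2 − 7.83 = 50.07.
∂x/∂P = −4.4, so E_p = (−4.4)·(8/50.07) ≈ -0.703.
|E_p| < 1: demand is inelastic.

-0.703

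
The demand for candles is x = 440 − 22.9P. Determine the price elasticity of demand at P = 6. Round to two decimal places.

-0.45

At P = 6, x = 302.6.
dx/dP = −22.9.
Point elasticity E = (dx/dP)·(P/x) = -22.9 × 6/302.6 ≈ -0.45.
|E| < 1, so demand is inelastic at this price.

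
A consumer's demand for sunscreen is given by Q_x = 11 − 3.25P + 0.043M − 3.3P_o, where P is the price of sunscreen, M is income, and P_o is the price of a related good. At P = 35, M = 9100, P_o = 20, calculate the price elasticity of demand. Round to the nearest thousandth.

-0.511

Q_x = 11 − 3.25(35) + 0.043(9100) − 3.3(20) = 11 − 113.75 + 391.3 − 66 = 222.55.
∂Q_x/∂P = −3.25, so E_p = (−3.25)·(35/222.55) ≈ -0.511.
|E_p| < 1: demand is inelastic.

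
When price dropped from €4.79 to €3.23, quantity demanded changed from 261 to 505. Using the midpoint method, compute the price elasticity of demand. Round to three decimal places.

%ΔQ = (505 − 261)/[(261 + 505)/2] = 244/383 ≈ 0.6371.
%Δp = (3.23 − 4.79)/[(4.79 + 3.23)/2] = -1.56/4.01 ≈ -0.3890.
Arc elasticity E = %ΔQ/%Δp ≈ 0.6371/-0.3890 ≈ -1.638.
|E| > 1: demand is elastic over this range.

-1.638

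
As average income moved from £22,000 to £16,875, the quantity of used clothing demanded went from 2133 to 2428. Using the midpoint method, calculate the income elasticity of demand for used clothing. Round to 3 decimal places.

-0.491

%ΔQ = (2428 − 2133)/[(2133+2428)/2] = 295/2280.5 ≈ 0.1294.
%ΔY = (16,875 − 22,000)/[(22,000+16,875)/2] = -5125/19437.5 ≈ -0.2637.
E_I = %ΔQ/%ΔY ≈ -0.491.
E_I < 0: inferior good.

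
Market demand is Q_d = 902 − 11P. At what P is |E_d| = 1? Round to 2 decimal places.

For linear demand Q_d = a − bP, E = −bP/(a − bP). |E| = 1 ⇒ bP = a − bP ⇒ P = a/(2b).
P = 902/(2·11) = 41.00.

41.00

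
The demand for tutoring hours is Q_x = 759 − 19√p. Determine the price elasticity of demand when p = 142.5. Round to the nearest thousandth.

At p = 142.5, Q_x = 532.1906.
dQ_x/dp = −19/(2√p) = −19/(2·11.9373).
Point elasticity E = (dQ_x/dp)·(p/Q_x) = -0.7958 × 142.5/532.1906 ≈ -0.213.
|E| < 1, so demand is inelastic at this price.

-0.213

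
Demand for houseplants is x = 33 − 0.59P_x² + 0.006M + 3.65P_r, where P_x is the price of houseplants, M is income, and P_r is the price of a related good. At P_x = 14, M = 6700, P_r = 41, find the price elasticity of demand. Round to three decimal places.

First evaluate x: 33 − 0.59(14)² + 0.006(6700) + 3.65(41) = 33 − 115.64 + 40.2 + 149.65 = 107.21.
∂x/∂P_x = −2·0.59·P_x = -16.52, so E_p = -16.52·(14/107.21) ≈ -2.157.
|E_p| > 1: demand is elastic.

-2.157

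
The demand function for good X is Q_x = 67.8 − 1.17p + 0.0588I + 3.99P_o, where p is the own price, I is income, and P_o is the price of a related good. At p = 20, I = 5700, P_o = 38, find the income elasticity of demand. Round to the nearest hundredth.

Evaluating quantity at (p, I, P_o) gives Q_x = 67.8 − 1.17(20) + 0.0588(5700) + 3.99(38) = 67.8 − 23.4 + 335.16 + 151.62 = 531.18.
∂Q_x/∂I = +0.0588, so E_I = 0.0588·(5700/531.18) ≈ 0.63.
E_I ∈ (0,1): normal good (necessity).

0.63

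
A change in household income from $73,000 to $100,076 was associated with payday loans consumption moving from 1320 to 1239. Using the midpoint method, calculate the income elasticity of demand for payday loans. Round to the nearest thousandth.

-0.202

%ΔQ = (1239 − 1320)/[(1320+1239)/2] = -81/1279.5 ≈ -0.0633.
%ΔM = (100,076 − 73,000)/[(73,000+100,076)/2] = 27076/86538 ≈ 0.3129.
E_I = %ΔQ/%ΔM ≈ -0.202.
E_I < 0: inferior good.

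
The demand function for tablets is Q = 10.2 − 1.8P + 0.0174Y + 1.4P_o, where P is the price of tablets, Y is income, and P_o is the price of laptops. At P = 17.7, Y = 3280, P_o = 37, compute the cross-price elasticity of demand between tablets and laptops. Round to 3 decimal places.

0.594

Q = 10.2 − 1.8(17.7) + 0.0174(3280) + 1.4(37) = 10.2 − 31.86 + 57.072 + 51.8 = 87.212.
∂Q/∂P_o = +1.4, so E_xy = 1.4·(37/87.212) ≈ 0.594.
E_xy > 0: the goods are substitutes.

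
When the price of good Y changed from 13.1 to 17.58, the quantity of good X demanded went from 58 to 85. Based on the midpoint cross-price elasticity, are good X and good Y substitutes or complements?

%ΔQ_x = (85 − 58)/[(58+85)/2] = 27/71.5 ≈ 0.3776.
%ΔP_y = (17.58 − 13.1)/[(13.1+17.58)/2] ≈ 0.2920.
E_xy = 0.3776/0.2920 ≈ 1.293.
E_xy > 0, so the goods are substitutes.

substitutes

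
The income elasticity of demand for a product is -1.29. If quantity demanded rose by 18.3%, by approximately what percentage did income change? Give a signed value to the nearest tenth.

-14.2

%ΔQ ≈ E × %ΔI ⇒ %ΔI = %ΔQ / E = (18.3%)/(-1.29) ≈ -14.2%.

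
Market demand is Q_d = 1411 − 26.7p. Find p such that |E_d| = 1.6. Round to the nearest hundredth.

32.52

Set −bp/(a − bp) = −1.6 ⇒ bp = 1.6(a − bp) ⇒ bp(1+1.6) = 1.6·a.
p = 1.6·1411/(26.7·2.6) ≈ 32.52.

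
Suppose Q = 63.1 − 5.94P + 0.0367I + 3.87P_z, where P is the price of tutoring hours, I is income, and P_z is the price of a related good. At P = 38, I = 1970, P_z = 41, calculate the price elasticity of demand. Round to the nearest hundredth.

At the given point, Q = 63.1 − 5.94(38) + 0.0367(1970) + 3.87(41) = 63.1 − 225.72 + 72.299 + 158.67 = 68.349.
∂Q/∂P = −5.94, so E_p = (−5.94)·(38/68.349) ≈ -3.30.
|E_p| > 1: demand is elastic.

-3.30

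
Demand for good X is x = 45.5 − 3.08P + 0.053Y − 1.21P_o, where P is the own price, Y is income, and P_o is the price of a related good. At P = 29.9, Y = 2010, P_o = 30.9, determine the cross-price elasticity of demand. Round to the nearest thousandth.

x = 45.5 − 3.08(29.9) + 0.053(2010) − 1.21(30.9) = 45.5 − 92.092 + 106.53 − 37.389 = 22.549.
∂x/∂P_o = −1.21, so E_xy = -1.21·(30.9/22.549) ≈ -1.658.
E_xy < 0: the goods are complements.

-1.658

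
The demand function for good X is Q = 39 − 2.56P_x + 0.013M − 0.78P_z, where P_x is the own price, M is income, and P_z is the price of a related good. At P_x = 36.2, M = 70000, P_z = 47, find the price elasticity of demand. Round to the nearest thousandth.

-0.113

Evaluating quantity at (P_x, M, P_z) gives Q = 39 − 2.56(36.2) + 0.013(70000) − 0.78(47) = 39 − 92.672 + 910 − 36.66 = 819.668.
∂Q/∂P_x = −2.56, so E_p = (−2.56)·(36.2/819.668) ≈ -0.113.
|E_p| < 1: demand is inelastic.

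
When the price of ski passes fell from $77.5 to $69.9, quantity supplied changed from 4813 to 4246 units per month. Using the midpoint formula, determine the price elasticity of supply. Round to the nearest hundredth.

1.21

%Δq = (4246 − 4813)/[(4813 + 4246)/2] = -567/4529.5 ≈ -0.1252.
%ΔP = (69.9 − 77.5)/[(77.5 + 69.9)/2] = -7.6/73.7 ≈ -0.1031.
Arc elasticity E = %Δq/%ΔP ≈ -0.1252/-0.1031 ≈ 1.21.
|E| > 1: supply is elastic over this range.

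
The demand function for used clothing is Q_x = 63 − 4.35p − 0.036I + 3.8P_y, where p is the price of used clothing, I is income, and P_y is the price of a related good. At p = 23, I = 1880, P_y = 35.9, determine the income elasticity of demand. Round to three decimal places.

Substituting, Q_x = 63 − 4.35(23) − 0.036(1880) + 3.8(35.9) = 63 − 100.05 − 67.68 + 136.42 = 31.69.
∂Q_x/∂I = −0.036, so E_I = -0.036·(1880/31.69) ≈ -2.136.
E_I < 0: inferior good.

-2.136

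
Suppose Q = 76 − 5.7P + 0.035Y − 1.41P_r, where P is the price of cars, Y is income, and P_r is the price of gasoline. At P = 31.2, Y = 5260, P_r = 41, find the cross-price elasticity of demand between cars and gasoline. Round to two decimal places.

At the given point, Q = 76 − 5.7(31.2) + 0.035(5260) − 1.41(41) = 76 − 177.84 + 184.1 − 57.81 = 24.45.
∂Q/∂P_r = −1.41, so E_xy = -1.41·(41/24.45) ≈ -2.36.
E_xy < 0: the goods are complements.

-2.36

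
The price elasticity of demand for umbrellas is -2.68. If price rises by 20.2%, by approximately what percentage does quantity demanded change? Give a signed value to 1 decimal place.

%ΔQ ≈ E × %ΔP = (-2.68) × (20.2%) ≈ -54.1%.

-54.1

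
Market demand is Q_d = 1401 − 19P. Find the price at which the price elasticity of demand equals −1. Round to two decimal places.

For linear demand Q_d = a − bP, E = −bP/(a − bP). |E| = 1 ⇒ bP = a − bP ⇒ P = a/(2b).
P = 1401/(2·19) ≈ 36.87.

36.87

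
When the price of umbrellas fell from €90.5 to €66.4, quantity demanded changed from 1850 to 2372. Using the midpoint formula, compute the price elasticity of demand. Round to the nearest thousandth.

%ΔQ = (2372 − 1850)/[(1850 + 2372)/2] = 522/2111 ≈ 0.2473.
%Δp = (66.4 − 90.5)/[(90.5 + 66.4)/2] = -24.1/78.45 ≈ -0.3072.
Arc elasticity E = %ΔQ/%Δp ≈ 0.2473/-0.3072 ≈ -0.805.
|E| < 1: demand is inelastic over this range.

-0.805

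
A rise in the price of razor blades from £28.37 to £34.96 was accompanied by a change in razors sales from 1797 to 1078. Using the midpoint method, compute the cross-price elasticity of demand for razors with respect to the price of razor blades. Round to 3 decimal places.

-2.403

%ΔQ_x = (1078 − 1797)/[(1797+1078)/2] = -719/1437.5 ≈ -0.5002.
%ΔP_y = (34.96 − 28.37)/[(28.37+34.96)/2] ≈ 0.2081.
E_xy = -0.5002/0.2081 ≈ -2.403.
E_xy < 0, so razors and razor blades are complements.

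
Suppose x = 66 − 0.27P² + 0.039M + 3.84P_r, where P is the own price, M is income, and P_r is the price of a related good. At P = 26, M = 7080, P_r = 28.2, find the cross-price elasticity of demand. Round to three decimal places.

Evaluating quantity at (P, M, P_r) gives x = 66 − 0.27(26)² + 0.039(7080) + 3.84(28.2) = 66 − 182.52 + 276.12 + 108.288 = 267.888.
∂x/∂P_r = +3.84, so E_xy = 3.84·(28.2/267.888) ≈ 0.404.
E_xy > 0: the goods are substitutes.

0.404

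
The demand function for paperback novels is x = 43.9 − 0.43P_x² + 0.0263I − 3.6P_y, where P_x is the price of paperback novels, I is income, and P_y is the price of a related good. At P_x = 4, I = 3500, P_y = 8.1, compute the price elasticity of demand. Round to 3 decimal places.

-0.138

x = 43.9 − 0.43(4)² + 0.0263(3500) − 3.6(8.1) = 43.9 − 6.88 + 92.05 − 29.16 = 99.91.
∂x/∂P_x = −2·0.43·P_x = -3.44, so E_p = -3.44·(4/99.91) ≈ -0.138.
|E_p| < 1: demand is inelastic.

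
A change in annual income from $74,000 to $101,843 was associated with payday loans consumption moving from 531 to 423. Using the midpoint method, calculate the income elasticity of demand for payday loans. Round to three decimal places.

-0.715

%ΔQ = (423 − 531)/[(531+423)/2] = -108/477 ≈ -0.2264.
%ΔI = (101,843 − 74,000)/[(74,000+101,843)/2] = 27843/87921.5 ≈ 0.3167.
E_I = %ΔQ/%ΔI ≈ -0.715.
E_I < 0: inferior good.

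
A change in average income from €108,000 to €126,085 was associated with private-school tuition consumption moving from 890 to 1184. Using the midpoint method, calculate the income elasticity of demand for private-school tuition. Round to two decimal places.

%ΔQ = (1184 − 890)/[(890+1184)/2] = 294/1037 ≈ 0.2835.
%ΔY = (126,085 − 108,000)/[(108,000+126,085)/2] = 18085/117042.5 ≈ 0.1545.
E_I = %ΔQ/%ΔY ≈ 1.83.
E_I > 1: normal good (luxury).

1.83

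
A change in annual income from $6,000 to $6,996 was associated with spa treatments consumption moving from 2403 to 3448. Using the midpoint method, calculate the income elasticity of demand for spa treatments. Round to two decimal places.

%ΔQ = (3448 − 2403)/[(2403+3448)/2] = 1045/2925.5 ≈ 0.3572.
%ΔM = (6,996 − 6,000)/[(6,000+6,996)/2] = 996/6498 ≈ 0.1533.
E_I = %ΔQ/%ΔM ≈ 2.33.
E_I > 1: normal good (luxury).

2.33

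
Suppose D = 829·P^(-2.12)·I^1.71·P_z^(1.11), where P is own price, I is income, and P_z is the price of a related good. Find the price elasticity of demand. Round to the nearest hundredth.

For a Cobb–Douglas (constant-elasticity) form D = A·P^α·…, the elasticity with respect to P equals the exponent α at every point.
Here the exponent on P is -2.12, so the price elasticity of demand is -2.12.

-2.12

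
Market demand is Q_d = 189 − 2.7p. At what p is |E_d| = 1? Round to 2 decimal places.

35.00

For linear demand Q_d = a − bp, E = −bp/(a − bp). |E| = 1 ⇒ bp = a − bp ⇒ p = a/(2b).
p = 189/(2·2.7) = 35.00.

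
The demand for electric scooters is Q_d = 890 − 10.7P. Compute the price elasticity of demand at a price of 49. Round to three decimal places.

At P = 49, Q_d = 365.7.
dQ_d/dP = −10.7.
Point elasticity E = (dQ_d/dP)·(P/Q_d) = -10.7 × 49/365.7 ≈ -1.434.
|E| > 1, so demand is elastic at this price.

-1.434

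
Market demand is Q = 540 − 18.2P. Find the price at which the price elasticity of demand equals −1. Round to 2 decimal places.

For linear demand Q = a − bP, E = −bP/(a − bP). |E| = 1 ⇒ bP = a − bP ⇒ P = a/(2b).
P = 540/(2·18.2) ≈ 14.84.

14.84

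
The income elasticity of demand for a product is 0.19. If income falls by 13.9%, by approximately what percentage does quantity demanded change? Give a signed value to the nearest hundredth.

%ΔQ ≈ E × %ΔI = (0.19) × (-13.9%) ≈ -2.64%.

-2.64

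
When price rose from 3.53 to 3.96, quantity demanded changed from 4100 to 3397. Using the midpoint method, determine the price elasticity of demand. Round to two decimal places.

-1.63

%Δq = (3397 − 4100)/[(4100 + 3397)/2] = -703/3748.5 ≈ -0.1875.
%ΔP = (3.96 − 3.53)/[(3.53 + 3.96)/2] = 0.43/3.745 ≈ 0.1148.
Arc elasticity E = %Δq/%ΔP ≈ -0.1875/0.1148 ≈ -1.63.
|E| > 1: demand is elastic over this range.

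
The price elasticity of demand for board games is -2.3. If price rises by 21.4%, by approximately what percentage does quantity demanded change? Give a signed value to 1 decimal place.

-49.2

%ΔQ ≈ E × %ΔP = (-2.3) × (21.4%) ≈ -49.2%.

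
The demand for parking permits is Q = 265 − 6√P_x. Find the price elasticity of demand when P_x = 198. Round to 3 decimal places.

At P_x = 198, Q = 180.5725.
dQ/dP_x = −6/(2√P_x) = −6/(2·14.0712).
Point elasticity E = (dQ/dP_x)·(P_x/Q) = -0.2132 × 198/180.5725 ≈ -0.234.
|E| < 1, so demand is inelastic at this price.

-0.234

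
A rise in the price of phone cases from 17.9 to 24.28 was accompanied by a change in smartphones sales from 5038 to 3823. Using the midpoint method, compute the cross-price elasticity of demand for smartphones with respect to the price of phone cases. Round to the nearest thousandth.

%ΔQ_x = (3823 − 5038)/[(5038+3823)/2] = -1215/4430.5 ≈ -0.2742.
%ΔP_y = (24.28 − 17.9)/[(17.9+24.28)/2] ≈ 0.3025.
E_xy = -0.2742/0.3025 ≈ -0.907.
E_xy < 0, so smartphones and phone cases are complements.

-0.907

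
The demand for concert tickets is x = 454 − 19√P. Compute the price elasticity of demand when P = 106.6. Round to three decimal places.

-0.380

At P = 106.6, x = 257.8302.
dx/dP = −19/(2√P) = −19/(2·10.3247).
Point elasticity E = (dx/dP)·(P/x) = -0.9201 × 106.6/257.8302 ≈ -0.380.
|E| < 1, so demand is inelastic at this price.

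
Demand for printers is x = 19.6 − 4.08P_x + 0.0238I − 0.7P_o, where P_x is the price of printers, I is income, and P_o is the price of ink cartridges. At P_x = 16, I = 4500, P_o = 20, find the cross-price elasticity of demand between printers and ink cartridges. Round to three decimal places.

-0.295

Evaluating quantity at (P_x, I, P_o) gives x = 19.6 − 4.08(16) + 0.0238(4500) − 0.7(20) = 19.6 − 65.28 + 107.1 − 14 = 47.42.
∂x/∂P_o = −0.7, so E_xy = -0.7·(20/47.42) ≈ -0.295.
E_xy < 0: the goods are complements.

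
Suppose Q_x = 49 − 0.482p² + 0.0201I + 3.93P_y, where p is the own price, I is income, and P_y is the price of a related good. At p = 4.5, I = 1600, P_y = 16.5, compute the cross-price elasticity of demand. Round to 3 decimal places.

0.476

At the given point, Q_x = 49 − 0.482(4.5)² + 0.0201(1600) + 3.93(16.5) = 49 − 9.7605 + 32.16 + 64.845 = 136.2445.
∂Q_x/∂P_y = +3.93, so E_xy = 3.93·(16.5/136.2445) ≈ 0.476.
E_xy > 0: the goods are substitutes.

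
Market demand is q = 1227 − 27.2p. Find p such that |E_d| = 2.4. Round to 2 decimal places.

Set −bp/(a − bp) = −2.4 ⇒ bp = 2.4(a − bp) ⇒ bp(1+2.4) = 2.4·a.
p = 2.4·1227/(27.2·3.4) ≈ 31.84.

31.84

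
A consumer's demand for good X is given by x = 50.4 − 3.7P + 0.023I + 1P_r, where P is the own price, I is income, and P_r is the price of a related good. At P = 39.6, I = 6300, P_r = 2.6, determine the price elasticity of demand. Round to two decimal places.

First evaluate x: 50.4 − 3.7(39.6) + 0.023(6300) + 1(2.6) = 50.4 − 146.52 + 144.9 + 2.6 = 51.38.
∂x/∂P = −3.7, so E_p = (−3.7)·(39.6/51.38) ≈ -2.85.
|E_p| > 1: demand is elastic.

-2.85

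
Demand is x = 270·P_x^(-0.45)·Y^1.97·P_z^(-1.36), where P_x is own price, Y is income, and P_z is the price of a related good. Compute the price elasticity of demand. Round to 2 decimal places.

For a Cobb–Douglas (constant-elasticity) form x = A·P_x^α·…, the elasticity with respect to P_x equals the exponent α at every point.
Here the exponent on P_x is -0.45, so the price elasticity of demand is -0.45.

-0.45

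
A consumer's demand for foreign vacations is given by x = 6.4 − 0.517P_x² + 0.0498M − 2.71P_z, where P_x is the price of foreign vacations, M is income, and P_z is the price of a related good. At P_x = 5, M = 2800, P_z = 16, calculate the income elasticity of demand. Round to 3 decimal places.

x = 6.4 − 0.517(5)² + 0.0498(2800) − 2.71(16) = 6.4 − 12.925 + 139.44 − 43.36 = 89.555.
∂x/∂M = +0.0498, so E_I = 0.0498·(2800/89.555) ≈ 1.557.
E_I > 1: normal good (luxury).

1.557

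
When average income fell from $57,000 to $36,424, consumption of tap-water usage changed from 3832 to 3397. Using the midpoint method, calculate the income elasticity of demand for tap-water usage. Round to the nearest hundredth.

%ΔQ = (3397 − 3832)/[(3832+3397)/2] = -435/3614.5 ≈ -0.1203.
%ΔI = (36,424 − 57,000)/[(57,000+36,424)/2] = -20576/46712 ≈ -0.4405.
E_I = %ΔQ/%ΔI ≈ 0.27.
E_I ∈ (0,1): normal good (necessity).

0.27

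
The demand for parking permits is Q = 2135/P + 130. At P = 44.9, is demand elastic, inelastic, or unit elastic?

At P = 44.9, Q = 177.5501.
dQ/dP = −2135/P² = −1.059.
Point elasticity E = (dQ/dP)·(P/Q) = -1.059 × 44.9/177.5501 ≈ -0.268.
|E| ≈ 0.268 < 1, so demand is inelastic.

inelastic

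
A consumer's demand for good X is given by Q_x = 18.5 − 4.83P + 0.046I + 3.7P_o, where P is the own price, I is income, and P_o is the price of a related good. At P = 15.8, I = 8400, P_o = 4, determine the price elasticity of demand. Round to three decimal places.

Q_x = 18.5 − 4.83(15.8) + 0.046(8400) + 3.7(4) = 18.5 − 76.314 + 386.4 + 14.8 = 343.386.
∂Q_x/∂P = −4.83, so E_p = (−4.83)·(15.8/343.386) ≈ -0.222.
|E_p| < 1: demand is inelastic.

-0.222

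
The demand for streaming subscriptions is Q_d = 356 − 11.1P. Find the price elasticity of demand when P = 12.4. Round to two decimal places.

At P = 12.4, Q_d = 218.36.
dQ_d/dP = −11.1.
Point elasticity E = (dQ_d/dP)·(P/Q_d) = -11.1 × 12.4/218.36 ≈ -0.63.
|E| < 1, so demand is inelastic at this price.

-0.63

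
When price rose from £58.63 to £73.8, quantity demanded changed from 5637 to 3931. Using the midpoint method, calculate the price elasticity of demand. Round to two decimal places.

%Δq = (3931 − 5637)/[(5637 + 3931)/2] = -1706/4784 ≈ -0.3566.
%Δp = (73.8 − 58.63)/[(58.63 + 73.8)/2] = 15.17/66.215 ≈ 0.2291.
Arc elasticity E = %Δq/%Δp ≈ -0.3566/0.2291 ≈ -1.56.
|E| > 1: demand is elastic over this range.

-1.56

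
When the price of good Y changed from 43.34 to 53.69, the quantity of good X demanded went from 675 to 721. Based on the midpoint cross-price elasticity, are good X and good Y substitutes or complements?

substitutes

%ΔQ_x = (721 − 675)/[(675+721)/2] = 46/698 ≈ 0.0659.
%ΔP_y = (53.69 − 43.34)/[(43.34+53.69)/2] ≈ 0.2133.
E_xy = 0.0659/0.2133 ≈ 0.309.
E_xy > 0, so the goods are substitutes.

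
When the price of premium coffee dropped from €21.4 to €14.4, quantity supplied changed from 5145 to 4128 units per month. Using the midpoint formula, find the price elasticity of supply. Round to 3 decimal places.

0.561

%Δq = (4128 − 5145)/[(5145 + 4128)/2] = -1017/4636.5 ≈ -0.2193.
%Δp = (14.4 − 21.4)/[(21.4 + 14.4)/2] = -7/17.9 ≈ -0.3911.
Arc elasticity E = %Δq/%Δp ≈ -0.2193/-0.3911 ≈ 0.561.
|E| < 1: supply is inelastic over this range.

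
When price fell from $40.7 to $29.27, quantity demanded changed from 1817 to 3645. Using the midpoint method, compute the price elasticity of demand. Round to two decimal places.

-2.05

%Δq = (3645 − 1817)/[(1817 + 3645)/2] = 1828/2731 ≈ 0.6694.
%Δp = (29.27 − 40.7)/[(40.7 + 29.27)/2] = -11.43/34.985 ≈ -0.3267.
Arc elasticity E = %Δq/%Δp ≈ 0.6694/-0.3267 ≈ -2.05.
|E| > 1: demand is elastic over this range.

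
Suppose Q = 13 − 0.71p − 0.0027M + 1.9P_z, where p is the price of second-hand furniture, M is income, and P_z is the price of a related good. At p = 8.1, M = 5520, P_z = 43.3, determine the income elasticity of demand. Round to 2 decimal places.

Substituting, Q = 13 − 0.71(8.1) − 0.0027(5520) + 1.9(43.3) = 13 − 5.751 − 14.904 + 82.27 = 74.615.
∂Q/∂M = −0.0027, so E_I = -0.0027·(5520/74.615) ≈ -0.20.
E_I < 0: inferior good.

-0.20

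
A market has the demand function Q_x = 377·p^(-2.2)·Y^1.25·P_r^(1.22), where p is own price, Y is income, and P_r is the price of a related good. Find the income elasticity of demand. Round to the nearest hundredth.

For a Cobb–Douglas (constant-elasticity) form Q_x = A·Y^α·…, the elasticity with respect to Y equals the exponent α at every point.
Here the exponent on Y is 1.25, so the income elasticity of demand is 1.25.

1.25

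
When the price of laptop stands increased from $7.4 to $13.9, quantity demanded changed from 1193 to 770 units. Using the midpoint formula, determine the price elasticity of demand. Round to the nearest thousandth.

-0.706

%Δq = (770 − 1193)/[(1193 + 770)/2] = -423/981.5 ≈ -0.4310.
%Δp = (13.9 − 7.4)/[(7.4 + 13.9)/2] = 6.5/10.65 ≈ 0.6103.
Arc elasticity E = %Δq/%Δp ≈ -0.4310/0.6103 ≈ -0.706.
|E| < 1: demand is inelastic over this range.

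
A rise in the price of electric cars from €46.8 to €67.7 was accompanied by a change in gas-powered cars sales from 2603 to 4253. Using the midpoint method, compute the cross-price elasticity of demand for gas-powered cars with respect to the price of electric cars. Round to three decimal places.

%ΔQ_x = (4253 − 2603)/[(2603+4253)/2] = 1650/3428 ≈ 0.4813.
%ΔP_y = (67.7 − 46.8)/[(46.8+67.7)/2] ≈ 0.3651.
E_xy = 0.4813/0.3651 ≈ 1.318.
E_xy > 0, so gas-powered cars and electric cars are substitutes.

1.318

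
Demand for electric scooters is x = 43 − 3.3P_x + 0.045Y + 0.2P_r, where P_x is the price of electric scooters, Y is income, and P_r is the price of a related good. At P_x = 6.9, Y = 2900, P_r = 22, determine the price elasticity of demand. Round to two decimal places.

Substituting, x = 43 − 3.3(6.9) + 0.045(2900) + 0.2(22) = 43 − 22.77 + 130.5 + 4.4 = 155.13.
∂x/∂P_x = −3.3, so E_p = (−3.3)·(6.9/155.13) ≈ -0.15.
|E_p| < 1: demand is inelastic.

-0.15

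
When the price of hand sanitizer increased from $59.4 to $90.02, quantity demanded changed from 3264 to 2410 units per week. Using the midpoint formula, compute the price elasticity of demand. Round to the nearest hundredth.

-0.73

%ΔQ = (2410 − 3264)/[(3264 + 2410)/2] = -854/2837 ≈ -0.3010.
%Δp = (90.02 − 59.4)/[(59.4 + 90.02)/2] = 30.62/74.71 ≈ 0.4099.
Arc elasticity E = %ΔQ/%Δp ≈ -0.3010/0.4099 ≈ -0.73.
|E| < 1: demand is inelastic over this range.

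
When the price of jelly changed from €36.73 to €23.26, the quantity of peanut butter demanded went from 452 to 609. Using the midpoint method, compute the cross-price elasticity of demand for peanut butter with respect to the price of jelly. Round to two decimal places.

-0.66

%ΔQ_x = (609 − 452)/[(452+609)/2] = 157/530.5 ≈ 0.2959.
%ΔP_y = (23.26 − 36.73)/[(36.73+23.26)/2] ≈ -0.4491.
E_xy = 0.2959/-0.4491 ≈ -0.66.
E_xy < 0, so peanut butter and jelly are complements.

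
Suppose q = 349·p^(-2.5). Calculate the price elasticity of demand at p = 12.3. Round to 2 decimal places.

-2.50

For a Cobb–Douglas (constant-elasticity) form q = A·p^α·…, the elasticity with respect to p equals the exponent α at every point.
Here the exponent on p is -2.5, so the price elasticity of demand is -2.50.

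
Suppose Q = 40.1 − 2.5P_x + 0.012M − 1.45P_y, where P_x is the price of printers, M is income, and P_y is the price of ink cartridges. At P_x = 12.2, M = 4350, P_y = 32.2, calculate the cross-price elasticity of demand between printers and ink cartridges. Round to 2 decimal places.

-3.09

Substituting, Q = 40.1 − 2.5(12.2) + 0.012(4350) − 1.45(32.2) = 40.1 − 30.5 + 52.2 − 46.69 = 15.11.
∂Q/∂P_y = −1.45, so E_xy = -1.45·(32.2/15.11) ≈ -3.09.
E_xy < 0: the goods are complements.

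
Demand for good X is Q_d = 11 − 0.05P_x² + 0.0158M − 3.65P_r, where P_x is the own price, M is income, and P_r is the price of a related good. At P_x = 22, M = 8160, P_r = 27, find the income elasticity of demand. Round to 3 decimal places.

At the given point, Q_d = 11 − 0.05(22)² + 0.0158(8160) − 3.65(27) = 11 − 24.2 + 128.928 − 98.55 = 17.178.
∂Q_d/∂M = +0.0158, so E_I = 0.0158·(8160/17.178) ≈ 7.505.
E_I > 1: normal good (luxury).

7.505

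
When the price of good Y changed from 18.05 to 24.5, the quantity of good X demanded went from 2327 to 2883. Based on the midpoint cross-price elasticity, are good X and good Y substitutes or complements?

%ΔQ_x = (2883 − 2327)/[(2327+2883)/2] = 556/2605 ≈ 0.2134.
%ΔP_y = (24.5 − 18.05)/[(18.05+24.5)/2] ≈ 0.3032.
E_xy = 0.2134/0.3032 ≈ 0.704.
E_xy > 0, so the goods are substitutes.

substitutes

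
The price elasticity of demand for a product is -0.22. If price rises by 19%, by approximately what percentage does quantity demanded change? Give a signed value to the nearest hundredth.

-4.18

%ΔQ ≈ E × %ΔP = (-0.22) × (19%) = -4.18%.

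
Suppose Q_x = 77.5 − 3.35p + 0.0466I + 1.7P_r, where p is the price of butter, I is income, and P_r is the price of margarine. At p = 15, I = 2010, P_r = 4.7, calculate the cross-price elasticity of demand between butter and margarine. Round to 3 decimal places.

Substituting, Q_x = 77.5 − 3.35(15) + 0.0466(2010) + 1.7(4.7) = 77.5 − 50.25 + 93.666 + 7.99 = 128.906.
∂Q_x/∂P_r = +1.7, so E_xy = 1.7·(4.7/128.906) ≈ 0.062.
E_xy > 0: the goods are substitutes.

0.062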